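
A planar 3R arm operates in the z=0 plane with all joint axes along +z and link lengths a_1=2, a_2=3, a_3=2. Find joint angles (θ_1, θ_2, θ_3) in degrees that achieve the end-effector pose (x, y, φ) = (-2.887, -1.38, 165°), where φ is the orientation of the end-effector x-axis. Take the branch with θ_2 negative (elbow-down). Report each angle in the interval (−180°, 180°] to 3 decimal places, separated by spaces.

-23.435 -135.009 -36.556

wrist centre = target − a_3·(cos φ, sin φ) = (-0.9551, -1.8976)
cos θ_2 = (4.5133−2²−3²)/(2·2·3) = -0.7072; θ_2 = -135.0093° (elbow-down)
β = atan2(-1.8976,-0.9551) = -116.7177°; ψ = atan2(-2.1210,-0.1217) = -93.2831°
θ_1 = β − ψ = -23.4347°
θ_3 = φ − θ_1 − θ_2 = -36.5560° (wrapped to (-180°,180°])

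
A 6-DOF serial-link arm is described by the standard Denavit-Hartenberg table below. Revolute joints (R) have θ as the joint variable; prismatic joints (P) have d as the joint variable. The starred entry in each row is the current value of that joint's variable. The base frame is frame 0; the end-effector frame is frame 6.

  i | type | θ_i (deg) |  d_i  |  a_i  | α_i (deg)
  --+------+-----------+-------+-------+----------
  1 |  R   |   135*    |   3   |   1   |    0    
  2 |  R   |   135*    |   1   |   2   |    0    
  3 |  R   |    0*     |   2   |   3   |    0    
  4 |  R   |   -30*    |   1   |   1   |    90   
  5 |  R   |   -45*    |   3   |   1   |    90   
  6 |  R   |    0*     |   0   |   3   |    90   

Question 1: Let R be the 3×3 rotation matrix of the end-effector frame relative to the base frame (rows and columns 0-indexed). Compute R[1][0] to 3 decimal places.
End-effector x-axis (col 0 of R) = (-0.3536,-0.6124,-0.7071)
R[1][0] = -0.6124

-0.612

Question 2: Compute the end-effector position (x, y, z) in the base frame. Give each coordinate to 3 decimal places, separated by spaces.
after link 1: o_1 = (-0.7071, 0.7071, 3.0000)
after link 2: o_2 = (-0.7071, -1.2929, 4.0000)
after link 3: o_3 = (-0.7071, -4.2929, 6.0000)
after link 4: o_4 = (-1.2071, -5.1589, 7.0000)
after link 5: o_5 = (-4.1587, -4.2713, 6.2929)
after link 6: o_6 = (-5.2194, -6.1084, 4.1716)

-5.219 -6.108 4.172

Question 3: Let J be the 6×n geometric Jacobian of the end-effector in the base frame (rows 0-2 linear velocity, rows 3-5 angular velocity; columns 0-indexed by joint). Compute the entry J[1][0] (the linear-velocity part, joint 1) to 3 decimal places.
-5.219

axis z_0 = ẑ; lever o_n−o_0 = (-5.2194,-6.1084,4.1716)
cross product → J_v[:, 0] = (6.1084,-5.2194,0.0000)
J_ω[:, 0] = z_0
entry J[1][0] = -5.2194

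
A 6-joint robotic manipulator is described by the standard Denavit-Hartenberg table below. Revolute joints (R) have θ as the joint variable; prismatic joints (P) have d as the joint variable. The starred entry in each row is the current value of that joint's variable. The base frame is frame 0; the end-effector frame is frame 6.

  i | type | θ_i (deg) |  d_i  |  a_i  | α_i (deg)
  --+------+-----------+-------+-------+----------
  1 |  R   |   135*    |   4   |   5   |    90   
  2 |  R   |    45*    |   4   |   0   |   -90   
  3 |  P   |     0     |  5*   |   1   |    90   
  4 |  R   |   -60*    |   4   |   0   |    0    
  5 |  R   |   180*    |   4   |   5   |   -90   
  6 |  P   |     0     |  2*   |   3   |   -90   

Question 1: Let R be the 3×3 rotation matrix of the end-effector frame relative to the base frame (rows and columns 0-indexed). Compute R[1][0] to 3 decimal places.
End-effector x-axis (col 0 of R) = (0.6830,-0.6830,0.2588)
R[1][0] = -0.6830

-0.683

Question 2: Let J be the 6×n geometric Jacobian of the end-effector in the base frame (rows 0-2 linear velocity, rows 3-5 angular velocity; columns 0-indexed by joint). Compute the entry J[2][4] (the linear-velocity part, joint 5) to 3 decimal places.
-8.245

axis z_4 = (0.7071,0.7071,0.0000); lever o_n−o_4 = (8.6586,-3.0017,0.1387)
cross product → J_v[:, 4] = (0.0981,-0.0981,-8.2450)
J_ω[:, 4] = z_4
entry J[2][4] = -8.2450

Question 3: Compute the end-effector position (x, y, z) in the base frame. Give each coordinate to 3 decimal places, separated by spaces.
after link 1: o_1 = (-3.5355, 3.5355, 4.0000)
after link 2: o_2 = (-0.7071, 6.3640, 4.0000)
after link 3: o_3 = (1.2929, 4.3640, 8.2426)
after link 4: o_4 = (4.1213, 7.1924, 8.2426)
after link 5: o_5 = (10.3648, 6.6058, 9.5367)
after link 6: o_6 = (12.7799, 4.1907, 8.3813)

12.780 4.191 8.381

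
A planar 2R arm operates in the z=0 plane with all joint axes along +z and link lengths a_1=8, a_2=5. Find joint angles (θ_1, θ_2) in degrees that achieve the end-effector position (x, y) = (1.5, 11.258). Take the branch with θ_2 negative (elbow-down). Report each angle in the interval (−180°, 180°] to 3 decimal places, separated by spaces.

104.824 -60.006

cos θ_2 = (128.9926−8²−5²)/(2·8·5) = 0.4999; θ_2 = -60.0061° (elbow-down)
β = atan2(11.2580,1.5000) = 82.4107°; ψ = atan2(-4.3304,10.4995) = -22.4131°
θ_1 = β − ψ = 104.8237°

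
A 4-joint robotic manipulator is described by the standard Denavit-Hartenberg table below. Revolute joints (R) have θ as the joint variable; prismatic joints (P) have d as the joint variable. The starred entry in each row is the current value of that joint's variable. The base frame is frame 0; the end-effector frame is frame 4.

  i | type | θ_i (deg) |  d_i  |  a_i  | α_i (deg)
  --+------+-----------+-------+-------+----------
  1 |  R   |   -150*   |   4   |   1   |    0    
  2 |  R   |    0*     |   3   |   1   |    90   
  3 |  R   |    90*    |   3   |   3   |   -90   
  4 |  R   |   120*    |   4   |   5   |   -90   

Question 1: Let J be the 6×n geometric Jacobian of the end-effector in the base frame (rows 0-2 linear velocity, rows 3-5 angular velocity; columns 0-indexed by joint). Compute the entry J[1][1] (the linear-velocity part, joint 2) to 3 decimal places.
3.263

axis z_1 = (0.0000,0.0000,1.0000); lever o_n−o_1 = (3.2631,0.3481,3.5000)
cross product → J_v[:, 1] = (-0.3481,3.2631,0.0000)
J_ω[:, 1] = z_1
entry J[1][1] = 3.2631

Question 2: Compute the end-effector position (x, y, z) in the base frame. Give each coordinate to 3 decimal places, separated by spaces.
after link 1: o_1 = (-0.8660, -0.5000, 4.0000)
after link 2: o_2 = (-1.7321, -1.0000, 7.0000)
after link 3: o_3 = (-3.2321, 1.5981, 10.0000)
after link 4: o_4 = (2.3971, -0.1519, 7.5000)

2.397 -0.152 7.500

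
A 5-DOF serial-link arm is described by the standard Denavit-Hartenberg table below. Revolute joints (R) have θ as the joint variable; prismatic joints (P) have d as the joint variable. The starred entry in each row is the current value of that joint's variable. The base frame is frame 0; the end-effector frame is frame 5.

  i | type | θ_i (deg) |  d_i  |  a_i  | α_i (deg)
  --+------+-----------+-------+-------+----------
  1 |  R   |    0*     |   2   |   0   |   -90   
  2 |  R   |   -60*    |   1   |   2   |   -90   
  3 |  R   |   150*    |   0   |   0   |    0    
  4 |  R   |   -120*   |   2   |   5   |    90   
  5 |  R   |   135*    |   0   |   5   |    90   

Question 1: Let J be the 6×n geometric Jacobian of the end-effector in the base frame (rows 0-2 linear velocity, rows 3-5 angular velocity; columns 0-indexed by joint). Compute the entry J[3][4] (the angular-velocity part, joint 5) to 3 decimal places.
0.250

axis z_4 = (0.2500,0.8660,0.4330); lever o_n−o_4 = (1.5309,1.7678,-4.4194)
cross product → J_v[:, 4] = (-4.5928,1.7678,-0.8839)
J_ω[:, 4] = z_4
entry J[3][4] = 0.2500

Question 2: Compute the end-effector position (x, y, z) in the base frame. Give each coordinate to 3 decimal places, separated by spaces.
after link 1: o_1 = (0.0000, 0.0000, 2.0000)
after link 2: o_2 = (1.0000, 1.0000, 3.7321)
after link 3: o_3 = (1.0000, 1.0000, 3.7321)
after link 4: o_4 = (4.8971, -1.5000, 6.4821)
after link 5: o_5 = (6.4280, 0.2678, 2.0626)

6.428 0.268 2.063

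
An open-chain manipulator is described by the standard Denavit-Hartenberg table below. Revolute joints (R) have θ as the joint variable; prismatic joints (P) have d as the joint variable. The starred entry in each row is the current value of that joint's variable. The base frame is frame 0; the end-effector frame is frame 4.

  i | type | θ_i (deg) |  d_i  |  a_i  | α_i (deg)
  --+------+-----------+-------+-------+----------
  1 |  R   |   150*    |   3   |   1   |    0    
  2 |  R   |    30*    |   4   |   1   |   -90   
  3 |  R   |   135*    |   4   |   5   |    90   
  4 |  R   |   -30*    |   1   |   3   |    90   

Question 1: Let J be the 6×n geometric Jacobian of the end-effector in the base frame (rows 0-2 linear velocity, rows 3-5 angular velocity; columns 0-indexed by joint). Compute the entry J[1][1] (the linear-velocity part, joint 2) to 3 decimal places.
3.666

axis z_1 = (0.0000,0.0000,1.0000); lever o_n−o_1 = (3.6655,-2.5000,-2.0798)
cross product → J_v[:, 1] = (2.5000,3.6655,-0.0000)
J_ω[:, 1] = z_1
entry J[1][1] = 3.6655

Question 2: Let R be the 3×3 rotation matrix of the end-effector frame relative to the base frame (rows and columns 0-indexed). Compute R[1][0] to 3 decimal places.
End-effector x-axis (col 0 of R) = (0.6124,0.5000,-0.6124)
R[1][0] = 0.5000

0.500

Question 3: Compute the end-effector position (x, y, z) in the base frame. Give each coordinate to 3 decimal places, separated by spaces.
after link 1: o_1 = (-0.8660, 0.5000, 3.0000)
after link 2: o_2 = (-1.8660, 0.5000, 7.0000)
after link 3: o_3 = (1.6695, -3.5000, 3.4645)
after link 4: o_4 = (2.7995, -2.0000, 0.9202)

2.800 -2.000 0.920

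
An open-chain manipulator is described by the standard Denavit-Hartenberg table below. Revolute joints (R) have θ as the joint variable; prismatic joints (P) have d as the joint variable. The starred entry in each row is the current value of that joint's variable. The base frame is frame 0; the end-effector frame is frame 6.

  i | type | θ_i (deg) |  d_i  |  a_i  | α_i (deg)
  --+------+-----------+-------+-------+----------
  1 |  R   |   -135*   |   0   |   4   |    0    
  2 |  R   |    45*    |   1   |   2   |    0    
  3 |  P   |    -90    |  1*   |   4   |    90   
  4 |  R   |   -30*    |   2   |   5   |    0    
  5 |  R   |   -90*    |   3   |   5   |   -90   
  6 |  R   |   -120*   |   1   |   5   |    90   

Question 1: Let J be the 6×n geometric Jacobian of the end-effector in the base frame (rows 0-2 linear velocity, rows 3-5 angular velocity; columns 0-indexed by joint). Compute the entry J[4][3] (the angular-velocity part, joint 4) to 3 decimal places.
1.000

axis z_3 = (-0.0000,1.0000,0.0000); lever o_n−o_3 = (-3.9462,9.3301,-5.1651)
cross product → J_v[:, 3] = (-5.1651,-0.0000,3.9462)
J_ω[:, 3] = z_3
entry J[4][3] = 1.0000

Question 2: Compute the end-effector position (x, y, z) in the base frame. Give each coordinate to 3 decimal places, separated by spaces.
after link 1: o_1 = (-2.8284, -2.8284, 0.0000)
after link 2: o_2 = (-2.8284, -4.8284, 1.0000)
after link 3: o_3 = (-6.8284, -4.8284, 2.0000)
after link 4: o_4 = (-11.1586, -2.8284, -0.5000)
after link 5: o_5 = (-8.6586, 0.1716, -4.8301)
after link 6: o_6 = (-10.7746, 4.5017, -3.1651)

-10.775 4.502 -3.165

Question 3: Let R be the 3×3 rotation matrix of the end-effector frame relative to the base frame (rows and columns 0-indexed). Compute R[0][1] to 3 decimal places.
-0.866

End-effector y-axis (col 1 of R) = (-0.8660,0.0000,-0.5000)
R[0][1] = -0.8660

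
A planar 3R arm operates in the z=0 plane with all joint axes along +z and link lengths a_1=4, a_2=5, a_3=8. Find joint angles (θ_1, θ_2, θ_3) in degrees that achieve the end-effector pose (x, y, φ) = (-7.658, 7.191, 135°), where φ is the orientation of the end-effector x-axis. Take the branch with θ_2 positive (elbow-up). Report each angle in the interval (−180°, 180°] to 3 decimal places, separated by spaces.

45.000 150.002 -60.002

wrist centre = target − a_3·(cos φ, sin φ) = (-2.0011, 1.5341)
cos θ_2 = (6.3582−4²−5²)/(2·4·5) = -0.8660; θ_2 = 150.0023° (elbow-up)
β = atan2(1.5341,-2.0011) = 142.5250°; ψ = atan2(2.4998,-0.3302) = 97.5252°
θ_1 = β − ψ = 44.9998°
θ_3 = φ − θ_1 − θ_2 = -60.0021° (wrapped to (-180°,180°])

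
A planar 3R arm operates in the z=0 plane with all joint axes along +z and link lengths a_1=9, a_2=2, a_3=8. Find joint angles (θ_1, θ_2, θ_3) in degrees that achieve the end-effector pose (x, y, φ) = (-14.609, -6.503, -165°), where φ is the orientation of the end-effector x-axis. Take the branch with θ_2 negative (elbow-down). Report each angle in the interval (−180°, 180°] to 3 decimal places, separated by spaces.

-134.998 -119.995 89.992

wrist centre = target − a_3·(cos φ, sin φ) = (-6.8816, -4.4324)
cos θ_2 = (67.0029−9²−2²)/(2·9·2) = -0.4999; θ_2 = -119.9946° (elbow-down)
β = atan2(-4.4324,-6.8816) = -147.2143°; ψ = atan2(-1.7321,8.0002) = -12.2167°
θ_1 = β − ψ = -134.9976°
θ_3 = φ − θ_1 − θ_2 = 89.9922° (wrapped to (-180°,180°])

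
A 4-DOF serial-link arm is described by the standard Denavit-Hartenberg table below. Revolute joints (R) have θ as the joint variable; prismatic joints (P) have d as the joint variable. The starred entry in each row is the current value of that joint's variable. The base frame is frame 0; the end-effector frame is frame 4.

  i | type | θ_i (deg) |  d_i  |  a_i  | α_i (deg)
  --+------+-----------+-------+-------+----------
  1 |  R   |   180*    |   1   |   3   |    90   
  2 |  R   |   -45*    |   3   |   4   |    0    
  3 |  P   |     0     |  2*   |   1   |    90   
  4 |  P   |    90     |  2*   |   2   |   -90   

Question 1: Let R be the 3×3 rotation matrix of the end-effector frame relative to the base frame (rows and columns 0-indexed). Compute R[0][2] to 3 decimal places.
End-effector z-axis (col 2 of R) = (0.7071,-0.0000,0.7071)
R[0][2] = 0.7071

0.707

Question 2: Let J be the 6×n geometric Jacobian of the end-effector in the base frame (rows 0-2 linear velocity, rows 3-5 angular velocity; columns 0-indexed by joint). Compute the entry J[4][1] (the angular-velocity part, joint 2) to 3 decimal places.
axis z_1 = (0.0000,1.0000,0.0000); lever o_n−o_1 = (-2.1213,7.0000,-4.9497)
cross product → J_v[:, 1] = (-4.9497,0.0000,2.1213)
J_ω[:, 1] = z_1
entry J[4][1] = 1.0000

1.000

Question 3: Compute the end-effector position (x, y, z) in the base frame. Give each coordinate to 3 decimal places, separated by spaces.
-5.121 7.000 -3.950

after link 1: o_1 = (-3.0000, 0.0000, 1.0000)
after link 2: o_2 = (-5.8284, 3.0000, -1.8284)
after link 3: o_3 = (-6.5355, 5.0000, -2.5355)
after link 4: o_4 = (-5.1213, 7.0000, -3.9497)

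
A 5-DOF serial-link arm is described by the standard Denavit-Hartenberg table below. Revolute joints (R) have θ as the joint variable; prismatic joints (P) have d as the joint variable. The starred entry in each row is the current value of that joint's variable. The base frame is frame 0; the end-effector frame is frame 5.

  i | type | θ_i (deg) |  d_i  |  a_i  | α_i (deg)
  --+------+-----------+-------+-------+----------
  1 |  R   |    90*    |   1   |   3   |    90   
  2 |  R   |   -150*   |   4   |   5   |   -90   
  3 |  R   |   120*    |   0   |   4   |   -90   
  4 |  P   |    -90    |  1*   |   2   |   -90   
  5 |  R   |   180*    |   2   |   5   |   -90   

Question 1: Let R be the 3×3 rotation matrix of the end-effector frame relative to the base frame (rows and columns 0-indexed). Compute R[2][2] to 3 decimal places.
0.433

End-effector z-axis (col 2 of R) = (0.5000,0.7500,0.4330)
R[2][2] = 0.4330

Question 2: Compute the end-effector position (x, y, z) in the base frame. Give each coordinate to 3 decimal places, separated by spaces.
-0.696 0.518 3.031

after link 1: o_1 = (0.0000, 3.0000, 1.0000)
after link 2: o_2 = (4.0000, -1.3301, -1.5000)
after link 3: o_3 = (0.5359, 0.4019, -0.5000)
after link 4: o_4 = (1.0359, 2.1519, -1.7990)
after link 5: o_5 = (-0.6962, 0.5179, 3.0311)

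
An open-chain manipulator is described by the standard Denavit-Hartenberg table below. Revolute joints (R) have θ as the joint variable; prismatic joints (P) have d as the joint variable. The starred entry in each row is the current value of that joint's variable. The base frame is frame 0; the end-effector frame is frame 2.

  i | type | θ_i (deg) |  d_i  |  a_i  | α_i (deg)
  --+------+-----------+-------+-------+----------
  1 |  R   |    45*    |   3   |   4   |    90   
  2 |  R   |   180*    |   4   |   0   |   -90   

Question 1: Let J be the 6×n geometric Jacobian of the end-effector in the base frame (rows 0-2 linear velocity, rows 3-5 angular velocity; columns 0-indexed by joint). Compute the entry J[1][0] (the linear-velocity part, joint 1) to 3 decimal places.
axis z_0 = ẑ; lever o_n−o_0 = (5.6569,-0.0000,3.0000)
cross product → J_v[:, 0] = (0.0000,5.6569,-0.0000)
J_ω[:, 0] = z_0
entry J[1][0] = 5.6569

5.657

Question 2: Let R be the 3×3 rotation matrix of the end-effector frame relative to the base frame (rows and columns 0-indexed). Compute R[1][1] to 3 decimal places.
End-effector y-axis (col 1 of R) = (-0.7071,0.7071,-0.0000)
R[1][1] = 0.7071

0.707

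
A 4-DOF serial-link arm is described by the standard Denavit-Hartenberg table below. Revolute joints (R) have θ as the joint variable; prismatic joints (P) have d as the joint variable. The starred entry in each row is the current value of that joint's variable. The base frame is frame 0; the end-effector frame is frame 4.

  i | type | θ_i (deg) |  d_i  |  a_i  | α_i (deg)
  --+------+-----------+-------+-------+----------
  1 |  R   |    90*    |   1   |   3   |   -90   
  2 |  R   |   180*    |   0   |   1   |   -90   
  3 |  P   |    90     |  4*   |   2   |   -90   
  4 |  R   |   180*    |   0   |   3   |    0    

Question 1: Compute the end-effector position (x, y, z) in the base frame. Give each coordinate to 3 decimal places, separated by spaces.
-1.000 2.000 5.000

after link 1: o_1 = (0.0000, 3.0000, 1.0000)
after link 2: o_2 = (0.0000, 2.0000, 1.0000)
after link 3: o_3 = (2.0000, 2.0000, 5.0000)
after link 4: o_4 = (-1.0000, 2.0000, 5.0000)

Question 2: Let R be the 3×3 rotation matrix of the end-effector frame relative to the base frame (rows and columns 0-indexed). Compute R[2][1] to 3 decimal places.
1.000

End-effector y-axis (col 1 of R) = (-0.0000,-0.0000,1.0000)
R[2][1] = 1.0000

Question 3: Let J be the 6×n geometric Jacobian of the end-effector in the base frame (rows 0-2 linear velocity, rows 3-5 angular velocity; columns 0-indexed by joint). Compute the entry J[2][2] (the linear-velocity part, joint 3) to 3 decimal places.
prismatic axis z_2 = (-0.0000,-0.0000,1.0000)
J_v[:, 2] = z_2; J_ω[:, 2] = (0,0,0)
entry J[2][2] = 1.0000

1.000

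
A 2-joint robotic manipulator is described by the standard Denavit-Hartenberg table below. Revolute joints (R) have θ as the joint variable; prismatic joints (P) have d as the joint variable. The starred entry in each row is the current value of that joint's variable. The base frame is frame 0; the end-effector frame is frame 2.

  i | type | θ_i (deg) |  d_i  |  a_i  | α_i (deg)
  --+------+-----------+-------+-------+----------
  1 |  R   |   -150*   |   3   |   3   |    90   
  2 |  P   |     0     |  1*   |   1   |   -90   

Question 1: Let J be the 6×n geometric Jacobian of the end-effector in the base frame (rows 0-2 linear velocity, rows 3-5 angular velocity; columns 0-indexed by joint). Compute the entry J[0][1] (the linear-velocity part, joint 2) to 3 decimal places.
prismatic axis z_1 = (-0.5000,0.8660,0.0000)
J_v[:, 1] = z_1; J_ω[:, 1] = (0,0,0)
entry J[0][1] = -0.5000

-0.500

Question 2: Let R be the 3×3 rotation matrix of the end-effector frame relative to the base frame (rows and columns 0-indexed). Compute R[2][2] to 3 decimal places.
1.000

End-effector z-axis (col 2 of R) = (0.0000,0.0000,1.0000)
R[2][2] = 1.0000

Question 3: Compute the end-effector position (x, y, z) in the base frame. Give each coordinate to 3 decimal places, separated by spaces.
after link 1: o_1 = (-2.5981, -1.5000, 3.0000)
after link 2: o_2 = (-3.9641, -1.1340, 3.0000)

-3.964 -1.134 3.000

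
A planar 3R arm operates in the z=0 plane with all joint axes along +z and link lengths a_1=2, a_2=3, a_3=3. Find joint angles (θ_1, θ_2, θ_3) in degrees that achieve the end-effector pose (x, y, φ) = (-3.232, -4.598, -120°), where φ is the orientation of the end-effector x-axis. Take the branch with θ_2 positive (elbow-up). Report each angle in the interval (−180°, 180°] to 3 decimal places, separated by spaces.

149.997 120.003 -30.000

wrist centre = target − a_3·(cos φ, sin φ) = (-1.7320, -1.9999)
cos θ_2 = (6.9995−2²−3²)/(2·2·3) = -0.5000; θ_2 = 120.0027° (elbow-up)
β = atan2(-1.9999,-1.7320) = -130.8936°; ψ = atan2(2.5980,0.4999) = 79.1089°
θ_1 = β − ψ = -210.0025°
θ_3 = φ − θ_1 − θ_2 = -30.0001° (wrapped to (-180°,180°])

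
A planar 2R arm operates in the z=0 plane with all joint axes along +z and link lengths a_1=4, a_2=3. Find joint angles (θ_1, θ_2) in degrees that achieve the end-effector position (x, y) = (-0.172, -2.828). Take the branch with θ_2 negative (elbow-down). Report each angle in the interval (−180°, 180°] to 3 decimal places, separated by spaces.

cos θ_2 = (8.0272−4²−3²)/(2·4·3) = -0.7072; θ_2 = -135.0077° (elbow-down)
β = atan2(-2.8280,-0.1720) = -93.4805°; ψ = atan2(-2.1210,1.8784) = -48.4718°
θ_1 = β − ψ = -45.0087°

-45.009 -135.008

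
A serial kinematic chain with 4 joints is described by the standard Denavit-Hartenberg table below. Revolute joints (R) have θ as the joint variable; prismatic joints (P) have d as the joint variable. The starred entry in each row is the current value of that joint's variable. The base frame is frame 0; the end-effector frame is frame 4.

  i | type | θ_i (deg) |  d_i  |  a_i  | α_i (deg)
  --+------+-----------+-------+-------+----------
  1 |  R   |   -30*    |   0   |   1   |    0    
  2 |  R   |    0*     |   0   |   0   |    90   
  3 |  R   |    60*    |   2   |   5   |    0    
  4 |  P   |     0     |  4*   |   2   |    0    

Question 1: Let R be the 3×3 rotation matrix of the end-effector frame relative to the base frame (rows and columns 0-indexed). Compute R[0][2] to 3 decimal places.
-0.500

End-effector z-axis (col 2 of R) = (-0.5000,-0.8660,0.0000)
R[0][2] = -0.5000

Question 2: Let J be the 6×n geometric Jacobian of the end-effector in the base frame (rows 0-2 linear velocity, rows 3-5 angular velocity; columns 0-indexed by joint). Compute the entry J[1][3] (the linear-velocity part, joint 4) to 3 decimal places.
-0.866

prismatic axis z_3 = (-0.5000,-0.8660,0.0000)
J_v[:, 3] = z_3; J_ω[:, 3] = (0,0,0)
entry J[1][3] = -0.8660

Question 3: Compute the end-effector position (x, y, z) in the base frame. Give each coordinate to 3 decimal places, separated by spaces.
0.897 -7.446 6.062

after link 1: o_1 = (0.8660, -0.5000, 0.0000)
after link 2: o_2 = (0.8660, -0.5000, 0.0000)
after link 3: o_3 = (2.0311, -3.4821, 4.3301)
after link 4: o_4 = (0.8971, -7.4462, 6.0622)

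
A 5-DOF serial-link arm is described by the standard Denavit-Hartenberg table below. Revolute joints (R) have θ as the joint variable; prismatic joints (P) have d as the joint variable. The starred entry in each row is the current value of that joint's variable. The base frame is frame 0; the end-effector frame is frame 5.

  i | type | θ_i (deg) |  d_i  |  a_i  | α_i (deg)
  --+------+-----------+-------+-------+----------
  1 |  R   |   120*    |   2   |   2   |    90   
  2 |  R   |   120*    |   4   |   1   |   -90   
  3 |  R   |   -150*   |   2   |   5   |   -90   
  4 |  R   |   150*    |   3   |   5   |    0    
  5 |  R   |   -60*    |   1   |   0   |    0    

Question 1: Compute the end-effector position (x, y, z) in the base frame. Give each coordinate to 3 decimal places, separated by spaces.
after link 1: o_1 = (-1.0000, 1.7321, 2.0000)
after link 2: o_2 = (2.7141, 3.2990, 2.8660)
after link 3: o_3 = (4.6627, 4.9240, -1.8840)
after link 4: o_4 = (5.2676, 4.7422, 3.9127)
after link 5: o_5 = (6.1426, 4.9587, 4.3457)

6.143 4.959 4.346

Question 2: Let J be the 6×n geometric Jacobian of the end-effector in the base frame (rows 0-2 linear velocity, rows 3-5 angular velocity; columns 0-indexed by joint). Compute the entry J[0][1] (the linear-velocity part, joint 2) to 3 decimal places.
axis z_1 = (0.8660,0.5000,0.0000); lever o_n−o_1 = (7.1426,3.2267,2.3457)
cross product → J_v[:, 1] = (1.1728,-2.0314,-0.7769)
J_ω[:, 1] = z_1
entry J[0][1] = 1.1728

1.173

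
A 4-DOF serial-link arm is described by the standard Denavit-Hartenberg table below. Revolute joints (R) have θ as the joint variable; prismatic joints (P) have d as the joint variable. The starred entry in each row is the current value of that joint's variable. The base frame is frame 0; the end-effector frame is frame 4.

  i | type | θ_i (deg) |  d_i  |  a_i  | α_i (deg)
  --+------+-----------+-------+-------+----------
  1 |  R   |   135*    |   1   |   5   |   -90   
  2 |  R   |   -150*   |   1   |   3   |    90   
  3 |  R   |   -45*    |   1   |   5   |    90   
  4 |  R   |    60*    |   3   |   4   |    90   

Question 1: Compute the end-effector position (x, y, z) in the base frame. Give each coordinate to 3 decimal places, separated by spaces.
5.905 2.681 0.048

after link 1: o_1 = (-3.5355, 3.5355, 1.0000)
after link 2: o_2 = (-2.4055, 0.9913, 2.5000)
after link 3: o_3 = (2.6131, 0.9727, 3.4017)
after link 4: o_4 = (5.9048, 2.6810, 0.0482)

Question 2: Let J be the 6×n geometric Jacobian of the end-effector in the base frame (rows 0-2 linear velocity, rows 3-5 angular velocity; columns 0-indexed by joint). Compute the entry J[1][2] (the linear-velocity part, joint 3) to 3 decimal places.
axis z_2 = (0.3536,-0.3536,-0.8660); lever o_n−o_2 = (8.3103,1.6897,-2.4518)
cross product → J_v[:, 2] = (2.3301,-6.3301,3.5355)
J_ω[:, 2] = z_2
entry J[1][2] = -6.3301

-6.330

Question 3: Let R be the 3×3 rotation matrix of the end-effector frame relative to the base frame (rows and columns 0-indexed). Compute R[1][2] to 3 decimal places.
End-effector z-axis (col 2 of R) = (0.6312,0.2348,0.7392)
R[1][2] = 0.2348

0.235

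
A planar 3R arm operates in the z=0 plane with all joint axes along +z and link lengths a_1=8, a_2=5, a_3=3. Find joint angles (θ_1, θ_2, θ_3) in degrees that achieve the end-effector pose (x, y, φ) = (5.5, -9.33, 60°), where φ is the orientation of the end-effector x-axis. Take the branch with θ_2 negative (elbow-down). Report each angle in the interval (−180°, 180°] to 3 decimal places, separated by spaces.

wrist centre = target − a_3·(cos φ, sin φ) = (4.0000, -11.9281)
cos θ_2 = (158.2790−8²−5²)/(2·8·5) = 0.8660; θ_2 = -30.0043° (elbow-down)
β = atan2(-11.9281,4.0000) = -71.4615°; ψ = atan2(-2.5003,12.3299) = -11.4633°
θ_1 = β − ψ = -59.9982°
θ_3 = φ − θ_1 − θ_2 = 150.0025° (wrapped to (-180°,180°])

-59.998 -30.004 150.003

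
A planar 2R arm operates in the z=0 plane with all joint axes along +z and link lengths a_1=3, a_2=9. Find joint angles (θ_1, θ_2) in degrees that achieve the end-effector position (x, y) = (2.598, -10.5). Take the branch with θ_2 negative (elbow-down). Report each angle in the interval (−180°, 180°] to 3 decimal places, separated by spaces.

-30.000 -60.000

cos θ_2 = (116.9996−3²−9²)/(2·3·9) = 0.5000; θ_2 = -60.0005° (elbow-down)
β = atan2(-10.5000,2.5980) = -76.1025°; ψ = atan2(-7.7943,7.4999) = -46.1025°
θ_1 = β − ψ = -30.0000°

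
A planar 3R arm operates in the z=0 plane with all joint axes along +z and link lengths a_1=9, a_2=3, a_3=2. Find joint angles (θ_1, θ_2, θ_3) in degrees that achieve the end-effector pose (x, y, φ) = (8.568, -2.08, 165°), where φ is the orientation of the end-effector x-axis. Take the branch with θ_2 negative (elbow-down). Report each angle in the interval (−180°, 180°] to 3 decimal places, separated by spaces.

0.003 -60.007 -134.997

wrist centre = target − a_3·(cos φ, sin φ) = (10.4999, -2.5976)
cos θ_2 = (116.9946−9²−3²)/(2·9·3) = 0.4999; θ_2 = -60.0066° (elbow-down)
β = atan2(-2.5976,10.4999) = -13.8958°; ψ = atan2(-2.5982,10.4997) = -13.8992°
θ_1 = β − ψ = 0.0033°
θ_3 = φ − θ_1 − θ_2 = -134.9967° (wrapped to (-180°,180°])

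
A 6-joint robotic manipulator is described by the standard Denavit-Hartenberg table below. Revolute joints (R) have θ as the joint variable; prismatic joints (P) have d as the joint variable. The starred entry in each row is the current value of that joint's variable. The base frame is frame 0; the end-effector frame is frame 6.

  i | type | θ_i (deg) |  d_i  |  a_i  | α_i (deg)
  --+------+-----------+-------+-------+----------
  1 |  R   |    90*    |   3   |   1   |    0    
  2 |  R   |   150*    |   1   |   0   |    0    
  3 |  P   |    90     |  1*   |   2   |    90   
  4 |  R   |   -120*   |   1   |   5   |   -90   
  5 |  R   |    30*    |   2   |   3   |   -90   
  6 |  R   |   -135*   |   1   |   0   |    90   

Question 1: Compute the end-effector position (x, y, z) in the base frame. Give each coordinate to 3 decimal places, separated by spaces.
0.842 2.092 -2.147

after link 1: o_1 = (0.0000, 1.0000, 3.0000)
after link 2: o_2 = (0.0000, 1.0000, 4.0000)
after link 3: o_3 = (1.7321, -0.0000, 5.0000)
after link 4: o_4 = (-0.9330, 0.3840, 0.6699)
after link 5: o_5 = (0.1920, 1.4665, -2.5801)
after link 6: o_6 = (0.8415, 2.0915, -2.1471)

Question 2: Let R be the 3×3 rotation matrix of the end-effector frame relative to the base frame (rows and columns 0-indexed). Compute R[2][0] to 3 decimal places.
End-effector x-axis (col 0 of R) = (0.6187,-0.7655,0.1768)
R[2][0] = 0.1768

0.177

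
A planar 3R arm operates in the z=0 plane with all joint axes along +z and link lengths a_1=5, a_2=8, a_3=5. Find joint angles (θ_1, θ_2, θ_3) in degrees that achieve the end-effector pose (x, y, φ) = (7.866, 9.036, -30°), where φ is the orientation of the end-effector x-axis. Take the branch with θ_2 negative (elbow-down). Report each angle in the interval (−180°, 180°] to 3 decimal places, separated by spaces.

wrist centre = target − a_3·(cos φ, sin φ) = (3.5359, 11.5360)
cos θ_2 = (145.5817−5²−8²)/(2·5·8) = 0.7073; θ_2 = -44.9867° (elbow-down)
β = atan2(11.5360,3.5359) = 72.9593°; ψ = atan2(-5.6555,10.6582) = -27.9517°
θ_1 = β − ψ = 100.9110°
θ_3 = φ − θ_1 − θ_2 = -85.9244° (wrapped to (-180°,180°])

100.911 -44.987 -85.924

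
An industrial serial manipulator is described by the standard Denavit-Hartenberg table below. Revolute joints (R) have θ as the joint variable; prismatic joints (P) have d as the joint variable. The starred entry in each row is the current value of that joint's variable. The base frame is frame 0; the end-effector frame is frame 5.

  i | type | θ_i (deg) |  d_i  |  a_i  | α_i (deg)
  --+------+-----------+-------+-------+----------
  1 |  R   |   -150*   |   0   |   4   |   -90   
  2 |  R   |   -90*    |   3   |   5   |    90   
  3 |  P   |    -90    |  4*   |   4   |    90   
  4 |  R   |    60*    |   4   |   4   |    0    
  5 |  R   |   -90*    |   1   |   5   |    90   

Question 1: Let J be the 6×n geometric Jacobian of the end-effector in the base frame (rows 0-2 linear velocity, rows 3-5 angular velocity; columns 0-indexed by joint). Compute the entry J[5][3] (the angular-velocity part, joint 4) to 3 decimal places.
axis z_3 = (0.0000,0.0000,-1.0000); lever o_n−o_3 = (-2.3301,5.9641,-5.0000)
cross product → J_v[:, 3] = (5.9641,2.3301,0.0000)
J_ω[:, 3] = z_3
entry J[5][3] = -1.0000

-1.000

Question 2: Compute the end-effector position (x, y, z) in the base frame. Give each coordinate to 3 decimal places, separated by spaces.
-2.830 6.830 0.000

after link 1: o_1 = (-3.4641, -2.0000, 0.0000)
after link 2: o_2 = (-1.9641, -4.5981, 5.0000)
after link 3: o_3 = (-0.5000, 0.8660, 5.0000)
after link 4: o_4 = (1.5000, 4.3301, 1.0000)
after link 5: o_5 = (-2.8301, 6.8301, 0.0000)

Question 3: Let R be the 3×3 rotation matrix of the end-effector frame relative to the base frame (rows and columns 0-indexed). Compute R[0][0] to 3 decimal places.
End-effector x-axis (col 0 of R) = (-0.8660,0.5000,-0.0000)
R[0][0] = -0.8660

-0.866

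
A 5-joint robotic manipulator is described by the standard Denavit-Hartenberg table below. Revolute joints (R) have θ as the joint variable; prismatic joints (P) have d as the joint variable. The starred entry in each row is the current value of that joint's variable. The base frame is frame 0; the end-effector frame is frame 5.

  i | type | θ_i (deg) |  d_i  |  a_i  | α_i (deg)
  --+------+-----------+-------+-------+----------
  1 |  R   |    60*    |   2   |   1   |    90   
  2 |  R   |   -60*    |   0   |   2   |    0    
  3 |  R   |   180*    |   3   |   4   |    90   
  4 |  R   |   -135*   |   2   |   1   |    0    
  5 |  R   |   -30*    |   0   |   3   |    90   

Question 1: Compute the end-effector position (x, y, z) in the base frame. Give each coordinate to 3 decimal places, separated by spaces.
3.081 2.303 1.610

after link 1: o_1 = (0.5000, 0.8660, 2.0000)
after link 2: o_2 = (1.0000, 1.7321, 0.2679)
after link 3: o_3 = (2.5981, -1.5000, 3.7321)
after link 4: o_4 = (3.0285, 0.6597, 4.1197)
after link 5: o_5 = (3.0805, 2.3027, 1.6101)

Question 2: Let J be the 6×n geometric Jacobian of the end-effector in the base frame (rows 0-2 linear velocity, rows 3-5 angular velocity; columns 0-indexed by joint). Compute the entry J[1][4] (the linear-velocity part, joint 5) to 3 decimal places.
1.113

axis z_4 = (0.4330,0.7500,0.5000); lever o_n−o_4 = (0.0520,1.6430,-2.5095)
cross product → J_v[:, 4] = (-2.7037,1.1127,0.6724)
J_ω[:, 4] = z_4
entry J[1][4] = 1.1127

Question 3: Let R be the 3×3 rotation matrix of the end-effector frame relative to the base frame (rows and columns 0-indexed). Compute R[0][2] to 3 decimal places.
End-effector z-axis (col 2 of R) = (0.9012,-0.3709,-0.2241)
R[0][2] = 0.9012

0.901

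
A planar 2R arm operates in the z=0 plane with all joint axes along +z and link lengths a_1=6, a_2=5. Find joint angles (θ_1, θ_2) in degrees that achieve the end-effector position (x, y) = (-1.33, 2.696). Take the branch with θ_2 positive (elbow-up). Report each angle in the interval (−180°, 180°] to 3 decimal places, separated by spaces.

cos θ_2 = (9.0373−6²−5²)/(2·6·5) = -0.8660; θ_2 = 150.0022° (elbow-up)
β = atan2(2.6960,-1.3300) = 116.2582°; ψ = atan2(2.4998,1.6698) = 56.2588°
θ_1 = β − ψ = 59.9994°

59.999 150.002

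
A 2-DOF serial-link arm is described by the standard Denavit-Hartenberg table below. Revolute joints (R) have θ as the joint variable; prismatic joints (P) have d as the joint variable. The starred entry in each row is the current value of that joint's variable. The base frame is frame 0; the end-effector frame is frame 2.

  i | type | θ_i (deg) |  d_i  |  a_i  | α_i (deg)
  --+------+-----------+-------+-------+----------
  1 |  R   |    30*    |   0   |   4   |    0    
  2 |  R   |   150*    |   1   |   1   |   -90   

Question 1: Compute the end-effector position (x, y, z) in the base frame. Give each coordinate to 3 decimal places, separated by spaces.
after link 1: o_1 = (3.4641, 2.0000, 0.0000)
after link 2: o_2 = (2.4641, 2.0000, 1.0000)

2.464 2.000 1.000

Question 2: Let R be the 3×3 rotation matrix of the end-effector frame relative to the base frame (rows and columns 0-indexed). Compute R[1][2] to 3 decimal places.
-1.000

End-effector z-axis (col 2 of R) = (0.0000,-1.0000,0.0000)
R[1][2] = -1.0000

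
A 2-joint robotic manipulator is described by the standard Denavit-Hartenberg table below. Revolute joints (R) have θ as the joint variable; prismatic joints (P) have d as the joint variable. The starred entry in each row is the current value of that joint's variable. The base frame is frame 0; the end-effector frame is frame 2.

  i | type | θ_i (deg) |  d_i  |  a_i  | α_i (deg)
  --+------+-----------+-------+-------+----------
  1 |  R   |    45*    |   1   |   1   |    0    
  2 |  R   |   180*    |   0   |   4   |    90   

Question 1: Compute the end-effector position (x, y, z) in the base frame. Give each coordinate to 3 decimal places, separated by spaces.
-2.121 -2.121 1.000

after link 1: o_1 = (0.7071, 0.7071, 1.0000)
after link 2: o_2 = (-2.1213, -2.1213, 1.0000)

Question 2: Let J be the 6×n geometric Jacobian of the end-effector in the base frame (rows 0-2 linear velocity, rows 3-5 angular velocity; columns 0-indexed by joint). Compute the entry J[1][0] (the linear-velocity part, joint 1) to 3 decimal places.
axis z_0 = ẑ; lever o_n−o_0 = (-2.1213,-2.1213,1.0000)
cross product → J_v[:, 0] = (2.1213,-2.1213,0.0000)
J_ω[:, 0] = z_0
entry J[1][0] = -2.1213

-2.121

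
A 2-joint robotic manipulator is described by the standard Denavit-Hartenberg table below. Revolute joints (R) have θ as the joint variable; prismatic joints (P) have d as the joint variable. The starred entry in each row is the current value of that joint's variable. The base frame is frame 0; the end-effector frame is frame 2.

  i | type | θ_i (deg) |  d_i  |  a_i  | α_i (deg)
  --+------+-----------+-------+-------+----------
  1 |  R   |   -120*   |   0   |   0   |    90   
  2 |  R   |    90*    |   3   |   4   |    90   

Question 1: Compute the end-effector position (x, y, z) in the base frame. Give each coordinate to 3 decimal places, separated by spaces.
after link 1: o_1 = (0.0000, 0.0000, 0.0000)
after link 2: o_2 = (-2.5981, 1.5000, 4.0000)

-2.598 1.500 4.000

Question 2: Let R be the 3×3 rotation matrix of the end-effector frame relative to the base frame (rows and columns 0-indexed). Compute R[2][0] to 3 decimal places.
End-effector x-axis (col 0 of R) = (0.0000,-0.0000,1.0000)
R[2][0] = 1.0000

1.000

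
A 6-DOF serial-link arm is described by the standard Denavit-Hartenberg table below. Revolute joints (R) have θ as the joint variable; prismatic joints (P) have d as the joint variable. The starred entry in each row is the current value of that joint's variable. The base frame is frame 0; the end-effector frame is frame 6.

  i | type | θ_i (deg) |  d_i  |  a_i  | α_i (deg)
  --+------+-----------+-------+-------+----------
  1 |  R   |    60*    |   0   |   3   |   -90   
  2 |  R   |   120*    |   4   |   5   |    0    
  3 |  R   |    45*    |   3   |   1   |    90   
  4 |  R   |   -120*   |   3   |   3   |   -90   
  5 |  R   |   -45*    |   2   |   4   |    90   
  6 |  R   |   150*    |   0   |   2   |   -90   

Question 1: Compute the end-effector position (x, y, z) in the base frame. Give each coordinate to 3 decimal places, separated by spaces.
-1.091 1.137 -9.112

after link 1: o_1 = (1.5000, 2.5981, 0.0000)
after link 2: o_2 = (-3.2141, 2.4330, -4.3301)
after link 3: o_3 = (-6.2951, 3.0965, -4.5889)
after link 4: o_4 = (-2.9325, 3.7247, -7.0985)
after link 5: o_5 = (0.2674, 2.3680, -9.9128)
after link 6: o_6 = (-1.0907, 1.1371, -9.1124)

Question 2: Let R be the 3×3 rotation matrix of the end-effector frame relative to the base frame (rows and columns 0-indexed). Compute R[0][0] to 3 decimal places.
End-effector x-axis (col 0 of R) = (-0.6790,-0.6154,0.4002)
R[0][0] = -0.6790

-0.679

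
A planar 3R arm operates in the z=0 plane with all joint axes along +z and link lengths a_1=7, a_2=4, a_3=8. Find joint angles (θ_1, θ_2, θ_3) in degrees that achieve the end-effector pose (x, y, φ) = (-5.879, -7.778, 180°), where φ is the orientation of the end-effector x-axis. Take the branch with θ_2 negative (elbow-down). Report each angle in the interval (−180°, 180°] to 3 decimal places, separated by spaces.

-45.001 -90.004 -44.995

wrist centre = target − a_3·(cos φ, sin φ) = (2.1210, -7.7780)
cos θ_2 = (64.9959−7²−4²)/(2·7·4) = -0.0001; θ_2 = -90.0042° (elbow-down)
β = atan2(-7.7780,2.1210) = -74.7468°; ψ = atan2(-4.0000,6.9997) = -29.7459°
θ_1 = β − ψ = -45.0008°
θ_3 = φ − θ_1 − θ_2 = -44.9950° (wrapped to (-180°,180°])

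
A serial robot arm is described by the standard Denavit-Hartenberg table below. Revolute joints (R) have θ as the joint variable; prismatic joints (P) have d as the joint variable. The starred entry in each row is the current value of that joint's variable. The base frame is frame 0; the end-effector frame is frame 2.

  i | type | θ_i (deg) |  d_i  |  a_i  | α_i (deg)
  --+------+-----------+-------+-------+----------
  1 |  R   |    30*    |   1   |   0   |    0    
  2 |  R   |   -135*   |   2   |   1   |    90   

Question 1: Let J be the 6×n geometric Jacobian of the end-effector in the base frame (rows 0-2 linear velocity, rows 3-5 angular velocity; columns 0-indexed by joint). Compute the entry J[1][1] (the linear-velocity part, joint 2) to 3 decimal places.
-0.259

axis z_1 = (0.0000,0.0000,1.0000); lever o_n−o_1 = (-0.2588,-0.9659,2.0000)
cross product → J_v[:, 1] = (0.9659,-0.2588,0.0000)
J_ω[:, 1] = z_1
entry J[1][1] = -0.2588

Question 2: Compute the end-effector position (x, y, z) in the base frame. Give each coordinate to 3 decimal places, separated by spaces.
after link 1: o_1 = (0.0000, 0.0000, 1.0000)
after link 2: o_2 = (-0.2588, -0.9659, 3.0000)

-0.259 -0.966 3.000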